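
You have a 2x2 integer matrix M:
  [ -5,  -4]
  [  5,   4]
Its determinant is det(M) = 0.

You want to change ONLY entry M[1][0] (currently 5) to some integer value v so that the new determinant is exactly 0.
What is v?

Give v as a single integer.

Answer: 5

Derivation:
det is linear in entry M[1][0]: det = old_det + (v - 5) * C_10
Cofactor C_10 = 4
Want det = 0: 0 + (v - 5) * 4 = 0
  (v - 5) = 0 / 4 = 0
  v = 5 + (0) = 5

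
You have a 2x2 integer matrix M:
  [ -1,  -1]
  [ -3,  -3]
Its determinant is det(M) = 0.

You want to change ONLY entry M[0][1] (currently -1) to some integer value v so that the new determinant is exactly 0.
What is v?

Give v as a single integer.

det is linear in entry M[0][1]: det = old_det + (v - -1) * C_01
Cofactor C_01 = 3
Want det = 0: 0 + (v - -1) * 3 = 0
  (v - -1) = 0 / 3 = 0
  v = -1 + (0) = -1

Answer: -1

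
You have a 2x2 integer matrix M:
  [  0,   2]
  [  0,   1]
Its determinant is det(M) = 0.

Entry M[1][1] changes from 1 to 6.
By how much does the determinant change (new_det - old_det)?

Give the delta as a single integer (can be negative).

Cofactor C_11 = 0
Entry delta = 6 - 1 = 5
Det delta = entry_delta * cofactor = 5 * 0 = 0

Answer: 0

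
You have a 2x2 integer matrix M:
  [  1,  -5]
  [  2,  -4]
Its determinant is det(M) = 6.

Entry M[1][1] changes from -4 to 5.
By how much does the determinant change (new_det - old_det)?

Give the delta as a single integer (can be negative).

Cofactor C_11 = 1
Entry delta = 5 - -4 = 9
Det delta = entry_delta * cofactor = 9 * 1 = 9

Answer: 9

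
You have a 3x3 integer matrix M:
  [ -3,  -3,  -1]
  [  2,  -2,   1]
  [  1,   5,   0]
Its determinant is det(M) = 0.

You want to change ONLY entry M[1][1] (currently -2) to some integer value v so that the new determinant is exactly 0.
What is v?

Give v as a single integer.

det is linear in entry M[1][1]: det = old_det + (v - -2) * C_11
Cofactor C_11 = 1
Want det = 0: 0 + (v - -2) * 1 = 0
  (v - -2) = 0 / 1 = 0
  v = -2 + (0) = -2

Answer: -2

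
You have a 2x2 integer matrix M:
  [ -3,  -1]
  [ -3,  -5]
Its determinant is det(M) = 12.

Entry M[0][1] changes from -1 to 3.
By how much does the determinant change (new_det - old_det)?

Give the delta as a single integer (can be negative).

Cofactor C_01 = 3
Entry delta = 3 - -1 = 4
Det delta = entry_delta * cofactor = 4 * 3 = 12

Answer: 12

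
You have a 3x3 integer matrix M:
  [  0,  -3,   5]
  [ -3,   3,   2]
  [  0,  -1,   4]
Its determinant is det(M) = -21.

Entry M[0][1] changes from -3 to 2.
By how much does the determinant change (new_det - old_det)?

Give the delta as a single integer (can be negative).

Cofactor C_01 = 12
Entry delta = 2 - -3 = 5
Det delta = entry_delta * cofactor = 5 * 12 = 60

Answer: 60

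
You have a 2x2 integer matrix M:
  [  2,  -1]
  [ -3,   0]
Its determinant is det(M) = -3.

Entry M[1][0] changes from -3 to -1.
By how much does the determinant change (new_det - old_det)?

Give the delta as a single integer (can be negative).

Answer: 2

Derivation:
Cofactor C_10 = 1
Entry delta = -1 - -3 = 2
Det delta = entry_delta * cofactor = 2 * 1 = 2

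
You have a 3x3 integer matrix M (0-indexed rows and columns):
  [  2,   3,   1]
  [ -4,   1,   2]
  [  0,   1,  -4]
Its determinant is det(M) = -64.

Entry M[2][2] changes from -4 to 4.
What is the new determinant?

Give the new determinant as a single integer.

Answer: 48

Derivation:
det is linear in row 2: changing M[2][2] by delta changes det by delta * cofactor(2,2).
Cofactor C_22 = (-1)^(2+2) * minor(2,2) = 14
Entry delta = 4 - -4 = 8
Det delta = 8 * 14 = 112
New det = -64 + 112 = 48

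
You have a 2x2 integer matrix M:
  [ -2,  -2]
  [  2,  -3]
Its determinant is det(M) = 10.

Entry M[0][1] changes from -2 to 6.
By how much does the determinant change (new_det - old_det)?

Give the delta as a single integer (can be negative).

Answer: -16

Derivation:
Cofactor C_01 = -2
Entry delta = 6 - -2 = 8
Det delta = entry_delta * cofactor = 8 * -2 = -16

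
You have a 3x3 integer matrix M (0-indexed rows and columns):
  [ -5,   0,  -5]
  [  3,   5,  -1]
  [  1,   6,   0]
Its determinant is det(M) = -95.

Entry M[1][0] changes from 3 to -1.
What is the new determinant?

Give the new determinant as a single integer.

Answer: 25

Derivation:
det is linear in row 1: changing M[1][0] by delta changes det by delta * cofactor(1,0).
Cofactor C_10 = (-1)^(1+0) * minor(1,0) = -30
Entry delta = -1 - 3 = -4
Det delta = -4 * -30 = 120
New det = -95 + 120 = 25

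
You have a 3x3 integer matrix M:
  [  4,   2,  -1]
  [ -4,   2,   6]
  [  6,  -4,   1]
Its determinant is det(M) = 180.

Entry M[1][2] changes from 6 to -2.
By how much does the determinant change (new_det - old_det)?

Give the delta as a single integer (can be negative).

Cofactor C_12 = 28
Entry delta = -2 - 6 = -8
Det delta = entry_delta * cofactor = -8 * 28 = -224

Answer: -224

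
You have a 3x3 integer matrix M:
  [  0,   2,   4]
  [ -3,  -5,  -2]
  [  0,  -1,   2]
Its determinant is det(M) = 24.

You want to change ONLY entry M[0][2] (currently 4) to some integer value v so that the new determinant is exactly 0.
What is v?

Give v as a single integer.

Answer: -4

Derivation:
det is linear in entry M[0][2]: det = old_det + (v - 4) * C_02
Cofactor C_02 = 3
Want det = 0: 24 + (v - 4) * 3 = 0
  (v - 4) = -24 / 3 = -8
  v = 4 + (-8) = -4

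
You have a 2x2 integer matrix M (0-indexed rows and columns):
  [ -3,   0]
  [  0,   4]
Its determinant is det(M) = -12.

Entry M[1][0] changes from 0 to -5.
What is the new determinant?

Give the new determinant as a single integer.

Answer: -12

Derivation:
det is linear in row 1: changing M[1][0] by delta changes det by delta * cofactor(1,0).
Cofactor C_10 = (-1)^(1+0) * minor(1,0) = 0
Entry delta = -5 - 0 = -5
Det delta = -5 * 0 = 0
New det = -12 + 0 = -12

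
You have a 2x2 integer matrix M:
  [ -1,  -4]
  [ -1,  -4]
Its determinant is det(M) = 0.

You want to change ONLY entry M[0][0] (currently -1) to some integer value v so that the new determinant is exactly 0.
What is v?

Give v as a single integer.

Answer: -1

Derivation:
det is linear in entry M[0][0]: det = old_det + (v - -1) * C_00
Cofactor C_00 = -4
Want det = 0: 0 + (v - -1) * -4 = 0
  (v - -1) = 0 / -4 = 0
  v = -1 + (0) = -1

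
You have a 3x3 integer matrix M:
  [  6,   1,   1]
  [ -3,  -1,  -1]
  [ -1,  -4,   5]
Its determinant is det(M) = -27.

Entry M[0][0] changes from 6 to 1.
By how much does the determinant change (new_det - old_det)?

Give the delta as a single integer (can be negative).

Cofactor C_00 = -9
Entry delta = 1 - 6 = -5
Det delta = entry_delta * cofactor = -5 * -9 = 45

Answer: 45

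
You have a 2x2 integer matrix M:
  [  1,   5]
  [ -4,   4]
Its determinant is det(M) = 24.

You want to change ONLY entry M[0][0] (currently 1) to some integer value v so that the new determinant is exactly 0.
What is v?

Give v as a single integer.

det is linear in entry M[0][0]: det = old_det + (v - 1) * C_00
Cofactor C_00 = 4
Want det = 0: 24 + (v - 1) * 4 = 0
  (v - 1) = -24 / 4 = -6
  v = 1 + (-6) = -5

Answer: -5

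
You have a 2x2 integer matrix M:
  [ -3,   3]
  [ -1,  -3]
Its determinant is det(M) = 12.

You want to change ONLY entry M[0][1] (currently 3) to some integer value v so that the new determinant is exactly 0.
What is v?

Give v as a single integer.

Answer: -9

Derivation:
det is linear in entry M[0][1]: det = old_det + (v - 3) * C_01
Cofactor C_01 = 1
Want det = 0: 12 + (v - 3) * 1 = 0
  (v - 3) = -12 / 1 = -12
  v = 3 + (-12) = -9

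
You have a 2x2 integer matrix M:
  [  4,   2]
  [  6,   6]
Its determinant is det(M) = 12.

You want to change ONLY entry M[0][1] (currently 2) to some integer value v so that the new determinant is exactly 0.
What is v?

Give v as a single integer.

det is linear in entry M[0][1]: det = old_det + (v - 2) * C_01
Cofactor C_01 = -6
Want det = 0: 12 + (v - 2) * -6 = 0
  (v - 2) = -12 / -6 = 2
  v = 2 + (2) = 4

Answer: 4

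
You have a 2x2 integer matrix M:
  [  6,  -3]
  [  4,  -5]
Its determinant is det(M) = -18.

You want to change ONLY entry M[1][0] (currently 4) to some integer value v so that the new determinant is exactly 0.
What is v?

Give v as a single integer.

Answer: 10

Derivation:
det is linear in entry M[1][0]: det = old_det + (v - 4) * C_10
Cofactor C_10 = 3
Want det = 0: -18 + (v - 4) * 3 = 0
  (v - 4) = 18 / 3 = 6
  v = 4 + (6) = 10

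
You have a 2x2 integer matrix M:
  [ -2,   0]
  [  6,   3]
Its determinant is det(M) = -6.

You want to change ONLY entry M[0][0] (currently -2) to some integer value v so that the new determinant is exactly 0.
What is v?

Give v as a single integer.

det is linear in entry M[0][0]: det = old_det + (v - -2) * C_00
Cofactor C_00 = 3
Want det = 0: -6 + (v - -2) * 3 = 0
  (v - -2) = 6 / 3 = 2
  v = -2 + (2) = 0

Answer: 0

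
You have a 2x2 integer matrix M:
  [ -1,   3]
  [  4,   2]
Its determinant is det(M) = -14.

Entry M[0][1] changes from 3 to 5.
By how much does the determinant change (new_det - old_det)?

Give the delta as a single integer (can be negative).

Answer: -8

Derivation:
Cofactor C_01 = -4
Entry delta = 5 - 3 = 2
Det delta = entry_delta * cofactor = 2 * -4 = -8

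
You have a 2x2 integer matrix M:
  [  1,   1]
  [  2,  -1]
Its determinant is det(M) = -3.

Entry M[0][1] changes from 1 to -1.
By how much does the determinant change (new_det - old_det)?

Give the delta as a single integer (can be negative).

Answer: 4

Derivation:
Cofactor C_01 = -2
Entry delta = -1 - 1 = -2
Det delta = entry_delta * cofactor = -2 * -2 = 4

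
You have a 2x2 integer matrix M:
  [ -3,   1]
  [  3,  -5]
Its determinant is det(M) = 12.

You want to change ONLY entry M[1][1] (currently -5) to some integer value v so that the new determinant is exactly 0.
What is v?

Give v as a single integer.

det is linear in entry M[1][1]: det = old_det + (v - -5) * C_11
Cofactor C_11 = -3
Want det = 0: 12 + (v - -5) * -3 = 0
  (v - -5) = -12 / -3 = 4
  v = -5 + (4) = -1

Answer: -1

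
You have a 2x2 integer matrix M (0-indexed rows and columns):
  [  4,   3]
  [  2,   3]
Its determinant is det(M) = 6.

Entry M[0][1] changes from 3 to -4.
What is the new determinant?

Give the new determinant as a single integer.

Answer: 20

Derivation:
det is linear in row 0: changing M[0][1] by delta changes det by delta * cofactor(0,1).
Cofactor C_01 = (-1)^(0+1) * minor(0,1) = -2
Entry delta = -4 - 3 = -7
Det delta = -7 * -2 = 14
New det = 6 + 14 = 20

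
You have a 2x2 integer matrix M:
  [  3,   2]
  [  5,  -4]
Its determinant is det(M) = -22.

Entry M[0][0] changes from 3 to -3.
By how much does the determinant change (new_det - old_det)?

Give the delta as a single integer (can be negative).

Cofactor C_00 = -4
Entry delta = -3 - 3 = -6
Det delta = entry_delta * cofactor = -6 * -4 = 24

Answer: 24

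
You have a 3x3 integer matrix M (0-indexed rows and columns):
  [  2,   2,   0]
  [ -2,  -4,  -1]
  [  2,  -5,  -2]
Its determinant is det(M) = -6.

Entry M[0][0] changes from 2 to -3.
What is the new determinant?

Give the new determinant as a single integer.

Answer: -21

Derivation:
det is linear in row 0: changing M[0][0] by delta changes det by delta * cofactor(0,0).
Cofactor C_00 = (-1)^(0+0) * minor(0,0) = 3
Entry delta = -3 - 2 = -5
Det delta = -5 * 3 = -15
New det = -6 + -15 = -21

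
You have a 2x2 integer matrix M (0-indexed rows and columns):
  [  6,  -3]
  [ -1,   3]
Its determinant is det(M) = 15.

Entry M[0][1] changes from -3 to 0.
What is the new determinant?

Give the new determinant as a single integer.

det is linear in row 0: changing M[0][1] by delta changes det by delta * cofactor(0,1).
Cofactor C_01 = (-1)^(0+1) * minor(0,1) = 1
Entry delta = 0 - -3 = 3
Det delta = 3 * 1 = 3
New det = 15 + 3 = 18

Answer: 18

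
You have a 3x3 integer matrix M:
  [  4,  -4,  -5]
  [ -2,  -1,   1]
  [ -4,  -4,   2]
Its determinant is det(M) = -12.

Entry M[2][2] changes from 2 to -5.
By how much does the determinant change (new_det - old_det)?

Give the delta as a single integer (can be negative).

Answer: 84

Derivation:
Cofactor C_22 = -12
Entry delta = -5 - 2 = -7
Det delta = entry_delta * cofactor = -7 * -12 = 84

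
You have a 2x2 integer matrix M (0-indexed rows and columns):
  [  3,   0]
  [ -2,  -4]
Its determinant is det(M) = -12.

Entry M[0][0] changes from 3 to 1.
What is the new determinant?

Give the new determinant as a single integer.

det is linear in row 0: changing M[0][0] by delta changes det by delta * cofactor(0,0).
Cofactor C_00 = (-1)^(0+0) * minor(0,0) = -4
Entry delta = 1 - 3 = -2
Det delta = -2 * -4 = 8
New det = -12 + 8 = -4

Answer: -4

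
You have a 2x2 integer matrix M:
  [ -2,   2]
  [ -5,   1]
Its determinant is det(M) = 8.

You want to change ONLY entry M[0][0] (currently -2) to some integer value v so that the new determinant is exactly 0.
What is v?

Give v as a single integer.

Answer: -10

Derivation:
det is linear in entry M[0][0]: det = old_det + (v - -2) * C_00
Cofactor C_00 = 1
Want det = 0: 8 + (v - -2) * 1 = 0
  (v - -2) = -8 / 1 = -8
  v = -2 + (-8) = -10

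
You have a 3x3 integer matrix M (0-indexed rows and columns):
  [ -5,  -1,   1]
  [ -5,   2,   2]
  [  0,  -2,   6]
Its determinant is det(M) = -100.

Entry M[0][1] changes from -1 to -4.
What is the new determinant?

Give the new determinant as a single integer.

Answer: -190

Derivation:
det is linear in row 0: changing M[0][1] by delta changes det by delta * cofactor(0,1).
Cofactor C_01 = (-1)^(0+1) * minor(0,1) = 30
Entry delta = -4 - -1 = -3
Det delta = -3 * 30 = -90
New det = -100 + -90 = -190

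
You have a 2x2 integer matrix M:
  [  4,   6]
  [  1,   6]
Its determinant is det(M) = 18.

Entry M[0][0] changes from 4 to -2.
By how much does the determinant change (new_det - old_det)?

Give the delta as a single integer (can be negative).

Cofactor C_00 = 6
Entry delta = -2 - 4 = -6
Det delta = entry_delta * cofactor = -6 * 6 = -36

Answer: -36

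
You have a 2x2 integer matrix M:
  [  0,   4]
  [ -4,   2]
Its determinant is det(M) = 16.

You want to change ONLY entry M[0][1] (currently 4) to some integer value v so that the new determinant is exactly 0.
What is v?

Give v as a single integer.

det is linear in entry M[0][1]: det = old_det + (v - 4) * C_01
Cofactor C_01 = 4
Want det = 0: 16 + (v - 4) * 4 = 0
  (v - 4) = -16 / 4 = -4
  v = 4 + (-4) = 0

Answer: 0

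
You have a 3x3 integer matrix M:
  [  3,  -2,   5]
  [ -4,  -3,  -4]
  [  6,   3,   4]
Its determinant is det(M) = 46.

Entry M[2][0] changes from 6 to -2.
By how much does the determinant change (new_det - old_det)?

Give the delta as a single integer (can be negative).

Cofactor C_20 = 23
Entry delta = -2 - 6 = -8
Det delta = entry_delta * cofactor = -8 * 23 = -184

Answer: -184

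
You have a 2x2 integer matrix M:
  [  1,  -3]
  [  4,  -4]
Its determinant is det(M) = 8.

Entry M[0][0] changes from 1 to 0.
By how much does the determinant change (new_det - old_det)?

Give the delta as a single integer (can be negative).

Answer: 4

Derivation:
Cofactor C_00 = -4
Entry delta = 0 - 1 = -1
Det delta = entry_delta * cofactor = -1 * -4 = 4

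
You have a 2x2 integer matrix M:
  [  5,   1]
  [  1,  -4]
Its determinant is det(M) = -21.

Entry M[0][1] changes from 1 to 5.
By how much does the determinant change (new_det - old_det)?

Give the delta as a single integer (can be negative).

Answer: -4

Derivation:
Cofactor C_01 = -1
Entry delta = 5 - 1 = 4
Det delta = entry_delta * cofactor = 4 * -1 = -4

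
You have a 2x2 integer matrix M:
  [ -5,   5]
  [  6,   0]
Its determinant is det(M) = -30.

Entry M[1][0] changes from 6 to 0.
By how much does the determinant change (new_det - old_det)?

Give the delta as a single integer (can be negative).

Answer: 30

Derivation:
Cofactor C_10 = -5
Entry delta = 0 - 6 = -6
Det delta = entry_delta * cofactor = -6 * -5 = 30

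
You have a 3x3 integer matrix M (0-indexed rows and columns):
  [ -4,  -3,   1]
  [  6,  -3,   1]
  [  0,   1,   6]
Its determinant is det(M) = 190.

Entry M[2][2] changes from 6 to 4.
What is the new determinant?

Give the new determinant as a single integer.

det is linear in row 2: changing M[2][2] by delta changes det by delta * cofactor(2,2).
Cofactor C_22 = (-1)^(2+2) * minor(2,2) = 30
Entry delta = 4 - 6 = -2
Det delta = -2 * 30 = -60
New det = 190 + -60 = 130

Answer: 130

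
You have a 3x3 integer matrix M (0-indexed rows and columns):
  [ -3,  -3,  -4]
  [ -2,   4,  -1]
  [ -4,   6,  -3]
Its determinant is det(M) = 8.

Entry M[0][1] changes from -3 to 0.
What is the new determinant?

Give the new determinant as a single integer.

det is linear in row 0: changing M[0][1] by delta changes det by delta * cofactor(0,1).
Cofactor C_01 = (-1)^(0+1) * minor(0,1) = -2
Entry delta = 0 - -3 = 3
Det delta = 3 * -2 = -6
New det = 8 + -6 = 2

Answer: 2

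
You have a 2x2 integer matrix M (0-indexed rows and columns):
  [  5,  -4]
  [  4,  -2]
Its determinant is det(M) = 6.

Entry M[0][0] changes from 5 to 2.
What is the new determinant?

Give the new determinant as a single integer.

Answer: 12

Derivation:
det is linear in row 0: changing M[0][0] by delta changes det by delta * cofactor(0,0).
Cofactor C_00 = (-1)^(0+0) * minor(0,0) = -2
Entry delta = 2 - 5 = -3
Det delta = -3 * -2 = 6
New det = 6 + 6 = 12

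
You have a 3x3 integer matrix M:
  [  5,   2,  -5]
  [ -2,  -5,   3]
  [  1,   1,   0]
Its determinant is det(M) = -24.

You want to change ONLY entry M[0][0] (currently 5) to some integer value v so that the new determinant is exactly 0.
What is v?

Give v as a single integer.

Answer: -3

Derivation:
det is linear in entry M[0][0]: det = old_det + (v - 5) * C_00
Cofactor C_00 = -3
Want det = 0: -24 + (v - 5) * -3 = 0
  (v - 5) = 24 / -3 = -8
  v = 5 + (-8) = -3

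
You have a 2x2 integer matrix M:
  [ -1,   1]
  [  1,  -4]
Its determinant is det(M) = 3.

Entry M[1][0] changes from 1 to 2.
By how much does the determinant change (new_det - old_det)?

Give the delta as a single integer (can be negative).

Cofactor C_10 = -1
Entry delta = 2 - 1 = 1
Det delta = entry_delta * cofactor = 1 * -1 = -1

Answer: -1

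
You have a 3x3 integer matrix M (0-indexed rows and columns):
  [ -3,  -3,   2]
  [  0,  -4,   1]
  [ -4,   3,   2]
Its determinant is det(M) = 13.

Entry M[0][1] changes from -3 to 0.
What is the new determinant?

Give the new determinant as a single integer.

det is linear in row 0: changing M[0][1] by delta changes det by delta * cofactor(0,1).
Cofactor C_01 = (-1)^(0+1) * minor(0,1) = -4
Entry delta = 0 - -3 = 3
Det delta = 3 * -4 = -12
New det = 13 + -12 = 1

Answer: 1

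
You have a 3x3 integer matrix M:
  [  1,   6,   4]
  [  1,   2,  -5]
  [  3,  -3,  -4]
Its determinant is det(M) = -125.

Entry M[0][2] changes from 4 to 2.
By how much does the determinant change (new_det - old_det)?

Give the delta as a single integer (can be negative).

Answer: 18

Derivation:
Cofactor C_02 = -9
Entry delta = 2 - 4 = -2
Det delta = entry_delta * cofactor = -2 * -9 = 18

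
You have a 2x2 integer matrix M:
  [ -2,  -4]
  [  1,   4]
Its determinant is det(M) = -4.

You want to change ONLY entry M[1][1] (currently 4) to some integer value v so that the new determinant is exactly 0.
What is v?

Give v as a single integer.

Answer: 2

Derivation:
det is linear in entry M[1][1]: det = old_det + (v - 4) * C_11
Cofactor C_11 = -2
Want det = 0: -4 + (v - 4) * -2 = 0
  (v - 4) = 4 / -2 = -2
  v = 4 + (-2) = 2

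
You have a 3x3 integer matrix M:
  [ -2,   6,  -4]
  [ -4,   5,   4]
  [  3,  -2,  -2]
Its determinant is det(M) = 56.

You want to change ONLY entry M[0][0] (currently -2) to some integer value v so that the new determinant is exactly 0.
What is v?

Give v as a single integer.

det is linear in entry M[0][0]: det = old_det + (v - -2) * C_00
Cofactor C_00 = -2
Want det = 0: 56 + (v - -2) * -2 = 0
  (v - -2) = -56 / -2 = 28
  v = -2 + (28) = 26

Answer: 26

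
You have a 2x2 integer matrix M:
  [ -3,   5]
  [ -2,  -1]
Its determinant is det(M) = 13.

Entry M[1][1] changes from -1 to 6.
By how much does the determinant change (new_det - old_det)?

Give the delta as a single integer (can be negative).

Answer: -21

Derivation:
Cofactor C_11 = -3
Entry delta = 6 - -1 = 7
Det delta = entry_delta * cofactor = 7 * -3 = -21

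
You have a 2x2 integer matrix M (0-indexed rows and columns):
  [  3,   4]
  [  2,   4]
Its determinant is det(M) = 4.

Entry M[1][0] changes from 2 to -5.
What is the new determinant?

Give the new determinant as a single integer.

det is linear in row 1: changing M[1][0] by delta changes det by delta * cofactor(1,0).
Cofactor C_10 = (-1)^(1+0) * minor(1,0) = -4
Entry delta = -5 - 2 = -7
Det delta = -7 * -4 = 28
New det = 4 + 28 = 32

Answer: 32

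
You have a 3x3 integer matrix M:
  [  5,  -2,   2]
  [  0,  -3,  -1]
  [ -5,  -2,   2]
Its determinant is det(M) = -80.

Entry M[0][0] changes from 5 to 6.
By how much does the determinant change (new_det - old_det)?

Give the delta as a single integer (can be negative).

Cofactor C_00 = -8
Entry delta = 6 - 5 = 1
Det delta = entry_delta * cofactor = 1 * -8 = -8

Answer: -8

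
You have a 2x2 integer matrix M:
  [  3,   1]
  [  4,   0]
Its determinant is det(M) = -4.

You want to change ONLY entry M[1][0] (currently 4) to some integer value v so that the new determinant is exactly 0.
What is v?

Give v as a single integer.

det is linear in entry M[1][0]: det = old_det + (v - 4) * C_10
Cofactor C_10 = -1
Want det = 0: -4 + (v - 4) * -1 = 0
  (v - 4) = 4 / -1 = -4
  v = 4 + (-4) = 0

Answer: 0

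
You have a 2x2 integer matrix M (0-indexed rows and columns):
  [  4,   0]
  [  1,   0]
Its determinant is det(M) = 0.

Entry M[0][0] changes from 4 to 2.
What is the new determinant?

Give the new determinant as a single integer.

Answer: 0

Derivation:
det is linear in row 0: changing M[0][0] by delta changes det by delta * cofactor(0,0).
Cofactor C_00 = (-1)^(0+0) * minor(0,0) = 0
Entry delta = 2 - 4 = -2
Det delta = -2 * 0 = 0
New det = 0 + 0 = 0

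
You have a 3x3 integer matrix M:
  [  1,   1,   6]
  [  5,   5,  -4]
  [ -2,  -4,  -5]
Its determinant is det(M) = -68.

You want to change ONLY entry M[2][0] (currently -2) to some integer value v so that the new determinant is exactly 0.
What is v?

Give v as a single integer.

det is linear in entry M[2][0]: det = old_det + (v - -2) * C_20
Cofactor C_20 = -34
Want det = 0: -68 + (v - -2) * -34 = 0
  (v - -2) = 68 / -34 = -2
  v = -2 + (-2) = -4

Answer: -4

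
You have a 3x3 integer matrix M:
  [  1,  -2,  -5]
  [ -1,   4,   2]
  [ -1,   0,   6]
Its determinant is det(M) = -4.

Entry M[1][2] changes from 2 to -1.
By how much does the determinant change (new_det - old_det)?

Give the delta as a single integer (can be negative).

Answer: -6

Derivation:
Cofactor C_12 = 2
Entry delta = -1 - 2 = -3
Det delta = entry_delta * cofactor = -3 * 2 = -6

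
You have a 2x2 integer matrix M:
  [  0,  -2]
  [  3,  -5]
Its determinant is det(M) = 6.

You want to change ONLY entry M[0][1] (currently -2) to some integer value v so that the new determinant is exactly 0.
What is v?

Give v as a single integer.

det is linear in entry M[0][1]: det = old_det + (v - -2) * C_01
Cofactor C_01 = -3
Want det = 0: 6 + (v - -2) * -3 = 0
  (v - -2) = -6 / -3 = 2
  v = -2 + (2) = 0

Answer: 0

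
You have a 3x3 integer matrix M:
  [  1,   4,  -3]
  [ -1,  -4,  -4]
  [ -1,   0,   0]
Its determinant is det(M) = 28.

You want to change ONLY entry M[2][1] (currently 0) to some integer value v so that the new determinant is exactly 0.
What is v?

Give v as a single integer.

det is linear in entry M[2][1]: det = old_det + (v - 0) * C_21
Cofactor C_21 = 7
Want det = 0: 28 + (v - 0) * 7 = 0
  (v - 0) = -28 / 7 = -4
  v = 0 + (-4) = -4

Answer: -4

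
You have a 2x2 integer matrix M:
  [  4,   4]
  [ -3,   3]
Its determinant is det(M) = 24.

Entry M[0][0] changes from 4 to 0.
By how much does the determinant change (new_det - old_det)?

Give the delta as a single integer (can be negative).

Answer: -12

Derivation:
Cofactor C_00 = 3
Entry delta = 0 - 4 = -4
Det delta = entry_delta * cofactor = -4 * 3 = -12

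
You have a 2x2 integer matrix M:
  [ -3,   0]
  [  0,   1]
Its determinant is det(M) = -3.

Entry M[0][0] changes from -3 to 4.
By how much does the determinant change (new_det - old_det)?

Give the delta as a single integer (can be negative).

Cofactor C_00 = 1
Entry delta = 4 - -3 = 7
Det delta = entry_delta * cofactor = 7 * 1 = 7

Answer: 7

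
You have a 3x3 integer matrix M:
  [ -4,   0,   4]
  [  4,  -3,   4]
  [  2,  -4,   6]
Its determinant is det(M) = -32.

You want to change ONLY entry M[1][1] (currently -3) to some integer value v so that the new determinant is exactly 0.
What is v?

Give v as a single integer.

det is linear in entry M[1][1]: det = old_det + (v - -3) * C_11
Cofactor C_11 = -32
Want det = 0: -32 + (v - -3) * -32 = 0
  (v - -3) = 32 / -32 = -1
  v = -3 + (-1) = -4

Answer: -4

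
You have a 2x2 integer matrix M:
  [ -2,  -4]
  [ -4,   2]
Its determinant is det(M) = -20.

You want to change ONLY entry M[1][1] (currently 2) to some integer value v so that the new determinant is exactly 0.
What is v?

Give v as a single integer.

det is linear in entry M[1][1]: det = old_det + (v - 2) * C_11
Cofactor C_11 = -2
Want det = 0: -20 + (v - 2) * -2 = 0
  (v - 2) = 20 / -2 = -10
  v = 2 + (-10) = -8

Answer: -8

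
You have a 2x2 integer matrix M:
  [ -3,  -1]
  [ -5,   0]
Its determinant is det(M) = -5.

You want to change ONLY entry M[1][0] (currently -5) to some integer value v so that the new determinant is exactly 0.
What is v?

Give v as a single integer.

Answer: 0

Derivation:
det is linear in entry M[1][0]: det = old_det + (v - -5) * C_10
Cofactor C_10 = 1
Want det = 0: -5 + (v - -5) * 1 = 0
  (v - -5) = 5 / 1 = 5
  v = -5 + (5) = 0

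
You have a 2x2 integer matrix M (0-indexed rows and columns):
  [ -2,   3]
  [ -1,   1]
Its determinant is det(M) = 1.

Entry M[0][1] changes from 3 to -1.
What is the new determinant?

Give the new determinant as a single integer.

Answer: -3

Derivation:
det is linear in row 0: changing M[0][1] by delta changes det by delta * cofactor(0,1).
Cofactor C_01 = (-1)^(0+1) * minor(0,1) = 1
Entry delta = -1 - 3 = -4
Det delta = -4 * 1 = -4
New det = 1 + -4 = -3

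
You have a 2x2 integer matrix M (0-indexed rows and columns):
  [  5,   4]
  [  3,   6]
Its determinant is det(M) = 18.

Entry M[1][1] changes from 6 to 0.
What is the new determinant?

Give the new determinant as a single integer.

det is linear in row 1: changing M[1][1] by delta changes det by delta * cofactor(1,1).
Cofactor C_11 = (-1)^(1+1) * minor(1,1) = 5
Entry delta = 0 - 6 = -6
Det delta = -6 * 5 = -30
New det = 18 + -30 = -12

Answer: -12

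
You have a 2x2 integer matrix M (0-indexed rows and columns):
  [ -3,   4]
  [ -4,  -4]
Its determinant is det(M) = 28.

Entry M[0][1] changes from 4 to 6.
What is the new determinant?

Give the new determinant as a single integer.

det is linear in row 0: changing M[0][1] by delta changes det by delta * cofactor(0,1).
Cofactor C_01 = (-1)^(0+1) * minor(0,1) = 4
Entry delta = 6 - 4 = 2
Det delta = 2 * 4 = 8
New det = 28 + 8 = 36

Answer: 36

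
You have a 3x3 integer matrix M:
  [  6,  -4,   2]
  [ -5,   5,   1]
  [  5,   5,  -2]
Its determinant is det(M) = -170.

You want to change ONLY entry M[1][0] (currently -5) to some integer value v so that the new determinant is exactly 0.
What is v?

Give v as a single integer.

det is linear in entry M[1][0]: det = old_det + (v - -5) * C_10
Cofactor C_10 = 2
Want det = 0: -170 + (v - -5) * 2 = 0
  (v - -5) = 170 / 2 = 85
  v = -5 + (85) = 80

Answer: 80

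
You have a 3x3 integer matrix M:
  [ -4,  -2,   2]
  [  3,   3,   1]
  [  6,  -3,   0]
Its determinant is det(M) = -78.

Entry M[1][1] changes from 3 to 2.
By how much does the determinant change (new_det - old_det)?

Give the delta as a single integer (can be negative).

Answer: 12

Derivation:
Cofactor C_11 = -12
Entry delta = 2 - 3 = -1
Det delta = entry_delta * cofactor = -1 * -12 = 12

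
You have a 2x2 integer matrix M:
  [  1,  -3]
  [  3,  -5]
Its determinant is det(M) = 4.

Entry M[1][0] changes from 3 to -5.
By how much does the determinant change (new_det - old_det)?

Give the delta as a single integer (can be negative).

Answer: -24

Derivation:
Cofactor C_10 = 3
Entry delta = -5 - 3 = -8
Det delta = entry_delta * cofactor = -8 * 3 = -24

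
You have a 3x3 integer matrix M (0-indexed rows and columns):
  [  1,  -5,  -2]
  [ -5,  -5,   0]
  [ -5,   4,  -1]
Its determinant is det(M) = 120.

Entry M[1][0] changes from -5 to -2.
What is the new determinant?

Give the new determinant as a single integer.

Answer: 81

Derivation:
det is linear in row 1: changing M[1][0] by delta changes det by delta * cofactor(1,0).
Cofactor C_10 = (-1)^(1+0) * minor(1,0) = -13
Entry delta = -2 - -5 = 3
Det delta = 3 * -13 = -39
New det = 120 + -39 = 81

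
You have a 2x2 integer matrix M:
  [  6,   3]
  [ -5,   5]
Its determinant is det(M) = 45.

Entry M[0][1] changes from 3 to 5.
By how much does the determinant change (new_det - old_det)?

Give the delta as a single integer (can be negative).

Cofactor C_01 = 5
Entry delta = 5 - 3 = 2
Det delta = entry_delta * cofactor = 2 * 5 = 10

Answer: 10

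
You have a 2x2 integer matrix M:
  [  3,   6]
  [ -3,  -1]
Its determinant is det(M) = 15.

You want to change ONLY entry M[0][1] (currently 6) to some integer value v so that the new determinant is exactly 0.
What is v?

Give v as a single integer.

Answer: 1

Derivation:
det is linear in entry M[0][1]: det = old_det + (v - 6) * C_01
Cofactor C_01 = 3
Want det = 0: 15 + (v - 6) * 3 = 0
  (v - 6) = -15 / 3 = -5
  v = 6 + (-5) = 1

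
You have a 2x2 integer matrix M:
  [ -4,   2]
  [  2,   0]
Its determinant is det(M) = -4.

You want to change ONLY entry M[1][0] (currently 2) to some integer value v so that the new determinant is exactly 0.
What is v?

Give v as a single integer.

Answer: 0

Derivation:
det is linear in entry M[1][0]: det = old_det + (v - 2) * C_10
Cofactor C_10 = -2
Want det = 0: -4 + (v - 2) * -2 = 0
  (v - 2) = 4 / -2 = -2
  v = 2 + (-2) = 0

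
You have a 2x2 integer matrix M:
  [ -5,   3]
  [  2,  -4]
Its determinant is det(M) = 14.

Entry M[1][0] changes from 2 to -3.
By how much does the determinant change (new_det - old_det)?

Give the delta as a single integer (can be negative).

Answer: 15

Derivation:
Cofactor C_10 = -3
Entry delta = -3 - 2 = -5
Det delta = entry_delta * cofactor = -5 * -3 = 15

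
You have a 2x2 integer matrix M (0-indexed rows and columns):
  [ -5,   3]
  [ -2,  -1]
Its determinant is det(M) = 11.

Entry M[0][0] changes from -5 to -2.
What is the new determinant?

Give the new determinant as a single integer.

Answer: 8

Derivation:
det is linear in row 0: changing M[0][0] by delta changes det by delta * cofactor(0,0).
Cofactor C_00 = (-1)^(0+0) * minor(0,0) = -1
Entry delta = -2 - -5 = 3
Det delta = 3 * -1 = -3
New det = 11 + -3 = 8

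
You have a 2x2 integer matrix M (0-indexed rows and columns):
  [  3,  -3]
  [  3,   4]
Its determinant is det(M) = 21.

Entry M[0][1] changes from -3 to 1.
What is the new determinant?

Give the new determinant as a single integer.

Answer: 9

Derivation:
det is linear in row 0: changing M[0][1] by delta changes det by delta * cofactor(0,1).
Cofactor C_01 = (-1)^(0+1) * minor(0,1) = -3
Entry delta = 1 - -3 = 4
Det delta = 4 * -3 = -12
New det = 21 + -12 = 9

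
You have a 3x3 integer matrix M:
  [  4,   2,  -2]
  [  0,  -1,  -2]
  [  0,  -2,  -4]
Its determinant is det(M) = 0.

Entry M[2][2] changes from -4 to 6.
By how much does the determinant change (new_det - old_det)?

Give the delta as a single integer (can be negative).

Answer: -40

Derivation:
Cofactor C_22 = -4
Entry delta = 6 - -4 = 10
Det delta = entry_delta * cofactor = 10 * -4 = -40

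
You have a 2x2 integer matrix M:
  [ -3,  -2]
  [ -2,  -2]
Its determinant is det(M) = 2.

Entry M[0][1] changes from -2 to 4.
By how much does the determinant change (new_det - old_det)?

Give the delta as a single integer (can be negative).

Cofactor C_01 = 2
Entry delta = 4 - -2 = 6
Det delta = entry_delta * cofactor = 6 * 2 = 12

Answer: 12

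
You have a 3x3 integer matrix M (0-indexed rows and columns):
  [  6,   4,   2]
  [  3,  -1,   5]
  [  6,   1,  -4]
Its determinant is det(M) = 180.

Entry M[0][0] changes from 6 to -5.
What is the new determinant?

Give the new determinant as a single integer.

Answer: 191

Derivation:
det is linear in row 0: changing M[0][0] by delta changes det by delta * cofactor(0,0).
Cofactor C_00 = (-1)^(0+0) * minor(0,0) = -1
Entry delta = -5 - 6 = -11
Det delta = -11 * -1 = 11
New det = 180 + 11 = 191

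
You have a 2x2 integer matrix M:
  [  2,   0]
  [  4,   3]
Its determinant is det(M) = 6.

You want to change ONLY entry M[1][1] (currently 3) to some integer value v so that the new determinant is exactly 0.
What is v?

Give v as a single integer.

det is linear in entry M[1][1]: det = old_det + (v - 3) * C_11
Cofactor C_11 = 2
Want det = 0: 6 + (v - 3) * 2 = 0
  (v - 3) = -6 / 2 = -3
  v = 3 + (-3) = 0

Answer: 0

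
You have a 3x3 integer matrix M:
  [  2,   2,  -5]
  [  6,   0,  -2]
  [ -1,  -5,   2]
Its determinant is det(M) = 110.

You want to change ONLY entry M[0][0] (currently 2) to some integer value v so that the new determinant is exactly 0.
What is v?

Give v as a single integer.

Answer: 13

Derivation:
det is linear in entry M[0][0]: det = old_det + (v - 2) * C_00
Cofactor C_00 = -10
Want det = 0: 110 + (v - 2) * -10 = 0
  (v - 2) = -110 / -10 = 11
  v = 2 + (11) = 13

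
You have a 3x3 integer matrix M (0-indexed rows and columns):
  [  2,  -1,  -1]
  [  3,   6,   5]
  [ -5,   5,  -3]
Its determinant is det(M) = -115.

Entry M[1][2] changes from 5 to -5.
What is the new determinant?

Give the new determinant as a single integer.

Answer: -65

Derivation:
det is linear in row 1: changing M[1][2] by delta changes det by delta * cofactor(1,2).
Cofactor C_12 = (-1)^(1+2) * minor(1,2) = -5
Entry delta = -5 - 5 = -10
Det delta = -10 * -5 = 50
New det = -115 + 50 = -65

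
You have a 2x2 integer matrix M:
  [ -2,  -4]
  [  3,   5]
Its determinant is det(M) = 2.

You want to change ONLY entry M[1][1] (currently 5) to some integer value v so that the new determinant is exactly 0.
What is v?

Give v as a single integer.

det is linear in entry M[1][1]: det = old_det + (v - 5) * C_11
Cofactor C_11 = -2
Want det = 0: 2 + (v - 5) * -2 = 0
  (v - 5) = -2 / -2 = 1
  v = 5 + (1) = 6

Answer: 6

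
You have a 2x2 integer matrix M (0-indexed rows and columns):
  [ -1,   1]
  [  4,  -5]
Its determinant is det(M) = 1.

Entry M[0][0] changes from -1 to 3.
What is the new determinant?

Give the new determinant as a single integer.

Answer: -19

Derivation:
det is linear in row 0: changing M[0][0] by delta changes det by delta * cofactor(0,0).
Cofactor C_00 = (-1)^(0+0) * minor(0,0) = -5
Entry delta = 3 - -1 = 4
Det delta = 4 * -5 = -20
New det = 1 + -20 = -19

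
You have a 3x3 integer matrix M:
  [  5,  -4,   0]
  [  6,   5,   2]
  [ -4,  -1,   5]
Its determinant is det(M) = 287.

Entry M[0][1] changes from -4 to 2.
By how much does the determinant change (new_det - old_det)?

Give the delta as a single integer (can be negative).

Cofactor C_01 = -38
Entry delta = 2 - -4 = 6
Det delta = entry_delta * cofactor = 6 * -38 = -228

Answer: -228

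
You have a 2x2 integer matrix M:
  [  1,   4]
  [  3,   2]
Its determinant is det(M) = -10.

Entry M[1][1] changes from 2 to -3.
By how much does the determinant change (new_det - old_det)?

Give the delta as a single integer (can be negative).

Answer: -5

Derivation:
Cofactor C_11 = 1
Entry delta = -3 - 2 = -5
Det delta = entry_delta * cofactor = -5 * 1 = -5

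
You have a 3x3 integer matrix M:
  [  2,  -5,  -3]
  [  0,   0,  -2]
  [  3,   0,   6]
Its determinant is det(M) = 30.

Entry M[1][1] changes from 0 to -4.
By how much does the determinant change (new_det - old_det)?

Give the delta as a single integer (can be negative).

Cofactor C_11 = 21
Entry delta = -4 - 0 = -4
Det delta = entry_delta * cofactor = -4 * 21 = -84

Answer: -84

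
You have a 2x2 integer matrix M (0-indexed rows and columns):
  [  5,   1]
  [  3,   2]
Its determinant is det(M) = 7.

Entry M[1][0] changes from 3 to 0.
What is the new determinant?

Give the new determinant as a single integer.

det is linear in row 1: changing M[1][0] by delta changes det by delta * cofactor(1,0).
Cofactor C_10 = (-1)^(1+0) * minor(1,0) = -1
Entry delta = 0 - 3 = -3
Det delta = -3 * -1 = 3
New det = 7 + 3 = 10

Answer: 10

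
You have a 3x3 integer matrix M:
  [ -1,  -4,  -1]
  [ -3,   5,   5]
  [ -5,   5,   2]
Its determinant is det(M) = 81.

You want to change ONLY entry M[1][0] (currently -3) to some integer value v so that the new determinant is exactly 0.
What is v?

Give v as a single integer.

Answer: -30

Derivation:
det is linear in entry M[1][0]: det = old_det + (v - -3) * C_10
Cofactor C_10 = 3
Want det = 0: 81 + (v - -3) * 3 = 0
  (v - -3) = -81 / 3 = -27
  v = -3 + (-27) = -30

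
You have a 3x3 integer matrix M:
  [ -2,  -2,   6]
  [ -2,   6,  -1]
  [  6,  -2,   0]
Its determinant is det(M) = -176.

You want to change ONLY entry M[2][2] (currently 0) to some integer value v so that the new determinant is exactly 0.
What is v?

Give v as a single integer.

det is linear in entry M[2][2]: det = old_det + (v - 0) * C_22
Cofactor C_22 = -16
Want det = 0: -176 + (v - 0) * -16 = 0
  (v - 0) = 176 / -16 = -11
  v = 0 + (-11) = -11

Answer: -11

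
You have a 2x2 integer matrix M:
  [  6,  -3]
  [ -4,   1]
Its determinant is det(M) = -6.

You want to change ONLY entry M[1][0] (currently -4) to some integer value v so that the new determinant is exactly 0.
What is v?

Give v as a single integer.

det is linear in entry M[1][0]: det = old_det + (v - -4) * C_10
Cofactor C_10 = 3
Want det = 0: -6 + (v - -4) * 3 = 0
  (v - -4) = 6 / 3 = 2
  v = -4 + (2) = -2

Answer: -2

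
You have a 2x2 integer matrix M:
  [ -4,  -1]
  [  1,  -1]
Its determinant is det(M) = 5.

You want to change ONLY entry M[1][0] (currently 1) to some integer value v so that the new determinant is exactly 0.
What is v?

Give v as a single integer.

Answer: -4

Derivation:
det is linear in entry M[1][0]: det = old_det + (v - 1) * C_10
Cofactor C_10 = 1
Want det = 0: 5 + (v - 1) * 1 = 0
  (v - 1) = -5 / 1 = -5
  v = 1 + (-5) = -4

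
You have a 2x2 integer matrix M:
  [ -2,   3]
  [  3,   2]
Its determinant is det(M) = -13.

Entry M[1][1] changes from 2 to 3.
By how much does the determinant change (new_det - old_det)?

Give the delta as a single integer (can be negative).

Cofactor C_11 = -2
Entry delta = 3 - 2 = 1
Det delta = entry_delta * cofactor = 1 * -2 = -2

Answer: -2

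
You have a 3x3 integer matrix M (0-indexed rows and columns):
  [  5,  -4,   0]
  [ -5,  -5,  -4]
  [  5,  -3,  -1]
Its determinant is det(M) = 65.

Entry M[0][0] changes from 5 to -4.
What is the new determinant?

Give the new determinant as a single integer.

Answer: 128

Derivation:
det is linear in row 0: changing M[0][0] by delta changes det by delta * cofactor(0,0).
Cofactor C_00 = (-1)^(0+0) * minor(0,0) = -7
Entry delta = -4 - 5 = -9
Det delta = -9 * -7 = 63
New det = 65 + 63 = 128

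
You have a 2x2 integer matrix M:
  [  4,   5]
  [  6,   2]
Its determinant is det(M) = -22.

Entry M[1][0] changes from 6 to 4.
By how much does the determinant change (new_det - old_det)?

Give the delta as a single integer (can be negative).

Answer: 10

Derivation:
Cofactor C_10 = -5
Entry delta = 4 - 6 = -2
Det delta = entry_delta * cofactor = -2 * -5 = 10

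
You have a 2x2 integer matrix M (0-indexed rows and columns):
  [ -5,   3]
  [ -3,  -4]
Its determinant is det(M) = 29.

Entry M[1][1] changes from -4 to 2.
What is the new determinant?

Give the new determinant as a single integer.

det is linear in row 1: changing M[1][1] by delta changes det by delta * cofactor(1,1).
Cofactor C_11 = (-1)^(1+1) * minor(1,1) = -5
Entry delta = 2 - -4 = 6
Det delta = 6 * -5 = -30
New det = 29 + -30 = -1

Answer: -1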